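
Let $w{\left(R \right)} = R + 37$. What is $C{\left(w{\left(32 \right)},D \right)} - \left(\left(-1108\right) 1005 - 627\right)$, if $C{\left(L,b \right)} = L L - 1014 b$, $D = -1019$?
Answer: $2152194$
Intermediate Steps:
$w{\left(R \right)} = 37 + R$
$C{\left(L,b \right)} = L^{2} - 1014 b$
$C{\left(w{\left(32 \right)},D \right)} - \left(\left(-1108\right) 1005 - 627\right) = \left(\left(37 + 32\right)^{2} - -1033266\right) - \left(\left(-1108\right) 1005 - 627\right) = \left(69^{2} + 1033266\right) - \left(-1113540 - 627\right) = \left(4761 + 1033266\right) - -1114167 = 1038027 + 1114167 = 2152194$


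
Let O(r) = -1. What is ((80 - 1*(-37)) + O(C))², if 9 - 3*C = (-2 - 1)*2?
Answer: 13456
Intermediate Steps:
C = 5 (C = 3 - (-2 - 1)*2/3 = 3 - (-1)*2 = 3 - ⅓*(-6) = 3 + 2 = 5)
((80 - 1*(-37)) + O(C))² = ((80 - 1*(-37)) - 1)² = ((80 + 37) - 1)² = (117 - 1)² = 116² = 13456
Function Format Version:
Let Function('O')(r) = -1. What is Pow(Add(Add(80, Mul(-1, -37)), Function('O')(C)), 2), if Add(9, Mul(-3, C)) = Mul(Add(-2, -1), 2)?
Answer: 13456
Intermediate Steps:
C = 5 (C = Add(3, Mul(Rational(-1, 3), Mul(Add(-2, -1), 2))) = Add(3, Mul(Rational(-1, 3), Mul(-3, 2))) = Add(3, Mul(Rational(-1, 3), -6)) = Add(3, 2) = 5)
Pow(Add(Add(80, Mul(-1, -37)), Function('O')(C)), 2) = Pow(Add(Add(80, Mul(-1, -37)), -1), 2) = Pow(Add(Add(80, 37), -1), 2) = Pow(Add(117, -1), 2) = Pow(116, 2) = 13456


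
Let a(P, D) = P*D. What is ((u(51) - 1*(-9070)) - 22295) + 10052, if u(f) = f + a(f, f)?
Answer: -521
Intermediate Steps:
a(P, D) = D*P
u(f) = f + f² (u(f) = f + f*f = f + f²)
((u(51) - 1*(-9070)) - 22295) + 10052 = ((51*(1 + 51) - 1*(-9070)) - 22295) + 10052 = ((51*52 + 9070) - 22295) + 10052 = ((2652 + 9070) - 22295) + 10052 = (11722 - 22295) + 10052 = -10573 + 10052 = -521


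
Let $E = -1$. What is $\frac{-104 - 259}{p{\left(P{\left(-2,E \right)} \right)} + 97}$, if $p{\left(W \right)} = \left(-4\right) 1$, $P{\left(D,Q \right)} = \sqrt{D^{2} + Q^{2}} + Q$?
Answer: $- \frac{121}{31} \approx -3.9032$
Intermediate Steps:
$P{\left(D,Q \right)} = Q + \sqrt{D^{2} + Q^{2}}$
$p{\left(W \right)} = -4$
$\frac{-104 - 259}{p{\left(P{\left(-2,E \right)} \right)} + 97} = \frac{-104 - 259}{-4 + 97} = - \frac{363}{93} = \left(-363\right) \frac{1}{93} = - \frac{121}{31}$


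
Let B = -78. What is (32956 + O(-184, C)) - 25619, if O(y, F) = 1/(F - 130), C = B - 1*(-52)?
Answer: 1144571/156 ≈ 7337.0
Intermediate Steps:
C = -26 (C = -78 - 1*(-52) = -78 + 52 = -26)
O(y, F) = 1/(-130 + F)
(32956 + O(-184, C)) - 25619 = (32956 + 1/(-130 - 26)) - 25619 = (32956 + 1/(-156)) - 25619 = (32956 - 1/156) - 25619 = 5141135/156 - 25619 = 1144571/156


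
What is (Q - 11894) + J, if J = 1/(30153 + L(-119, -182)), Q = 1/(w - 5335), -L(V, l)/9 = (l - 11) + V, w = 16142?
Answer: -4236756070370/356209527 ≈ -11894.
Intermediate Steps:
L(V, l) = 99 - 9*V - 9*l (L(V, l) = -9*((l - 11) + V) = -9*((-11 + l) + V) = -9*(-11 + V + l) = 99 - 9*V - 9*l)
Q = 1/10807 (Q = 1/(16142 - 5335) = 1/10807 ≈ 9.2533e-5)
J = 1/32961 (J = 1/(30153 + (99 - 9*(-119) - 9*(-182))) = 1/(30153 + (99 + 1071 + 1638)) = 1/(30153 + 2808) = 1/32961 ≈ 3.0339e-5)
(Q - 11894) + J = (1/10807 - 11894) + 1/32961 = -128538457/10807 + 1/32961 = -4236756070370/356209527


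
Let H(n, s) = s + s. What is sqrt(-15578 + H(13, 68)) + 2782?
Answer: 2782 + I*sqrt(15442) ≈ 2782.0 + 124.27*I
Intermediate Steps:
H(n, s) = 2*s
sqrt(-15578 + H(13, 68)) + 2782 = sqrt(-15578 + 2*68) + 2782 = sqrt(-15578 + 136) + 2782 = sqrt(-15442) + 2782 = I*sqrt(15442) + 2782 = 2782 + I*sqrt(15442)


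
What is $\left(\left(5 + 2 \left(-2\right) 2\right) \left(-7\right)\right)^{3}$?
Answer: $9261$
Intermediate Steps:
$\left(\left(5 + 2 \left(-2\right) 2\right) \left(-7\right)\right)^{3} = \left(\left(5 - 8\right) \left(-7\right)\right)^{3} = \left(\left(-3\right) \left(-7\right)\right)^{3} = 21^{3} = 9261$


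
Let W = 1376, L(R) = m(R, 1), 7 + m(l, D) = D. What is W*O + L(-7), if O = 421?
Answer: 579290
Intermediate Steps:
m(l, D) = -7 + D
L(R) = -6 (L(R) = -7 + 1 = -6)
W*O + L(-7) = 1376*421 - 6 = 579296 - 6 = 579290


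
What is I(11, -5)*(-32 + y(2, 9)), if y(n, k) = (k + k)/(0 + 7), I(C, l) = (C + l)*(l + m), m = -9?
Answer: 2472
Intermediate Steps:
I(C, l) = (-9 + l)*(C + l) (I(C, l) = (C + l)*(l - 9) = (C + l)*(-9 + l) = (-9 + l)*(C + l))
y(n, k) = 2*k/7 (y(n, k) = (2*k)/7 = (2*k)*(⅐) = 2*k/7)
I(11, -5)*(-32 + y(2, 9)) = ((-5)² - 9*11 - 9*(-5) + 11*(-5))*(-32 + (2/7)*9) = (25 - 99 + 45 - 55)*(-32 + 18/7) = -84*(-206/7) = 2472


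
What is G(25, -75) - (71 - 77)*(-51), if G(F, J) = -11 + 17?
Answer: -300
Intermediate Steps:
G(F, J) = 6
G(25, -75) - (71 - 77)*(-51) = 6 - (71 - 77)*(-51) = 6 - (-6)*(-51) = 6 - 1*306 = 6 - 306 = -300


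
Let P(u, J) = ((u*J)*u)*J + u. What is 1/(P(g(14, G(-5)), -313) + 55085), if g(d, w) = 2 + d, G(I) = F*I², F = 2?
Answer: 1/25135165 ≈ 3.9785e-8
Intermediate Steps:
G(I) = 2*I²
P(u, J) = u + J²*u² (P(u, J) = ((J*u)*u)*J + u = (J*u²)*J + u = J²*u² + u = u + J²*u²)
1/(P(g(14, G(-5)), -313) + 55085) = 1/((2 + 14)*(1 + (2 + 14)*(-313)²) + 55085) = 1/(16*(1 + 16*97969) + 55085) = 1/(16*(1 + 1567504) + 55085) = 1/(16*1567505 + 55085) = 1/(25080080 + 55085) = 1/25135165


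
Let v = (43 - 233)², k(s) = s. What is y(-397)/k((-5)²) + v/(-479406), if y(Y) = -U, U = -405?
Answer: 19325693/1198515 ≈ 16.125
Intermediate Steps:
y(Y) = 405 (y(Y) = -1*(-405) = 405)
v = 36100 (v = (-190)² = 36100)
y(-397)/k((-5)²) + v/(-479406) = 405/((-5)²) + 36100/(-479406) = 405/25 + 36100*(-1/479406) = 405*(1/25) - 18050/239703 = 81/5 - 18050/239703 = 19325693/1198515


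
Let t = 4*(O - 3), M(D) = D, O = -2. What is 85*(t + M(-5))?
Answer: -2125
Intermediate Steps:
t = -20 (t = 4*(-2 - 3) = 4*(-5) = -20)
85*(t + M(-5)) = 85*(-20 - 5) = 85*(-25) = -2125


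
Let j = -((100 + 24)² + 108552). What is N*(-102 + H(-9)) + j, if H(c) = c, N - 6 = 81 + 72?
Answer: -141577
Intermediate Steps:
N = 159 (N = 6 + (81 + 72) = 6 + 153 = 159)
j = -123928 (j = -(124² + 108552) = -(15376 + 108552) = -1*123928 = -123928)
N*(-102 + H(-9)) + j = 159*(-102 - 9) - 123928 = 159*(-111) - 123928 = -17649 - 123928 = -141577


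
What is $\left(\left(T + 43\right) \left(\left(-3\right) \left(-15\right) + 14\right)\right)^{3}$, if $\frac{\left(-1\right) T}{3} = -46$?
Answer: $1217844276839$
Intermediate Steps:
$T = 138$ ($T = \left(-3\right) \left(-46\right) = 138$)
$\left(\left(T + 43\right) \left(\left(-3\right) \left(-15\right) + 14\right)\right)^{3} = \left(\left(138 + 43\right) \left(\left(-3\right) \left(-15\right) + 14\right)\right)^{3} = \left(181 \left(45 + 14\right)\right)^{3} = \left(181 \cdot 59\right)^{3} = 10679^{3} = 1217844276839$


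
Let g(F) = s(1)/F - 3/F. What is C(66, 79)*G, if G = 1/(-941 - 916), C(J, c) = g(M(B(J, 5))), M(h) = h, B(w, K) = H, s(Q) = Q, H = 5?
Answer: 2/9285 ≈ 0.00021540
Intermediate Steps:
B(w, K) = 5
g(F) = -2/F (g(F) = 1/F - 3/F = -2/F)
C(J, c) = -⅖ (C(J, c) = -2/5 = -2*⅕ = -⅖)
G = -1/1857 (G = 1/(-1857) = -1/1857 ≈ -0.00053850)
C(66, 79)*G = -⅖*(-1/1857) = 2/9285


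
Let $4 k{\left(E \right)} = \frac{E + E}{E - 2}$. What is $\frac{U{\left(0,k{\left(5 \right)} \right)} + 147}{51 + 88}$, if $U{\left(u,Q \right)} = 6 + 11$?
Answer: $\frac{164}{139} \approx 1.1799$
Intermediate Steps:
$k{\left(E \right)} = \frac{E}{2 \left(-2 + E\right)}$ ($k{\left(E \right)} = \frac{\left(E + E\right) \frac{1}{E - 2}}{4} = \frac{2 E \frac{1}{-2 + E}}{4} = \frac{E}{2 \left(-2 + E\right)}$)
$U{\left(u,Q \right)} = 17$
$\frac{U{\left(0,k{\left(5 \right)} \right)} + 147}{51 + 88} = \frac{17 + 147}{51 + 88} = \frac{164}{139}$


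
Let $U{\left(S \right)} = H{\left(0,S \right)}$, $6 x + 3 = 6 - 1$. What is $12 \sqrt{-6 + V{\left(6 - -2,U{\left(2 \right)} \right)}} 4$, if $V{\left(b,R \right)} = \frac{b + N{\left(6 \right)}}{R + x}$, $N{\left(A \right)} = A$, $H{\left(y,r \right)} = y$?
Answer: $288$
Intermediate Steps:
$x = \frac{1}{3}$ ($x = - \frac{1}{2} + \frac{6 - 1}{6} = - \frac{1}{2} + \frac{1}{6} \cdot 5 = - \frac{1}{2} + \frac{5}{6} = \frac{1}{3} \approx 0.33333$)
$U{\left(S \right)} = 0$
$V{\left(b,R \right)} = \frac{6 + b}{\frac{1}{3} + R}$ ($V{\left(b,R \right)} = \frac{b + 6}{R + \frac{1}{3}} = \frac{6 + b}{\frac{1}{3} + R}$)
$12 \sqrt{-6 + V{\left(6 - -2,U{\left(2 \right)} \right)}} 4 = 12 \sqrt{-6 + \frac{3 \left(6 + \left(6 - -2\right)\right)}{1 + 3 \cdot 0}} \cdot 4 = 12 \sqrt{-6 + \frac{3 \left(6 + \left(6 + 2\right)\right)}{1 + 0}} \cdot 4 = 12 \sqrt{-6 + \frac{3 \left(6 + 8\right)}{1}} \cdot 4 = 12 \sqrt{-6 + 3 \cdot 1 \cdot 14} \cdot 4 = 12 \sqrt{-6 + 42} \cdot 4 = 12 \sqrt{36} \cdot 4 = 12 \cdot 6 \cdot 4 = 72 \cdot 4 = 288$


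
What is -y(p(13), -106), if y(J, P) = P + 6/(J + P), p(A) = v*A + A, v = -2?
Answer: 12620/119 ≈ 106.05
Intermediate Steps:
p(A) = -A (p(A) = -2*A + A = -A)
y(J, P) = P + 6/(J + P)
-y(p(13), -106) = -(6 + (-106)² - 1*13*(-106))/(-1*13 - 106) = -(6 + 11236 - 13*(-106))/(-13 - 106) = -(6 + 11236 + 1378)/(-119) = -(-1)*12620/119 = -1*(-12620/119) = 12620/119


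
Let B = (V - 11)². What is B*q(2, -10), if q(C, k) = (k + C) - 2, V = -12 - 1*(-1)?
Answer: -4840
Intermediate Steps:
V = -11 (V = -12 + 1 = -11)
q(C, k) = -2 + C + k (q(C, k) = (C + k) - 2 = -2 + C + k)
B = 484 (B = (-11 - 11)² = (-22)² = 484)
B*q(2, -10) = 484*(-2 + 2 - 10) = 484*(-10) = -4840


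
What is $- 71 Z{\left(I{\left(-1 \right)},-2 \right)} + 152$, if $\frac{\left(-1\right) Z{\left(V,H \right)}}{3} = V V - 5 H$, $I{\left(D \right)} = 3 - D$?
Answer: $5690$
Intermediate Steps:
$Z{\left(V,H \right)} = - 3 V^{2} + 15 H$ ($Z{\left(V,H \right)} = - 3 \left(V V - 5 H\right) = - 3 \left(V^{2} - 5 H\right) = - 3 V^{2} + 15 H$)
$- 71 Z{\left(I{\left(-1 \right)},-2 \right)} + 152 = - 71 \left(- 3 \left(3 - -1\right)^{2} + 15 \left(-2\right)\right) + 152 = - 71 \left(- 3 \left(3 + 1\right)^{2} - 30\right) + 152 = - 71 \left(- 3 \cdot 4^{2} - 30\right) + 152 = - 71 \left(\left(-3\right) 16 - 30\right) + 152 = - 71 \left(-48 - 30\right) + 152 = \left(-71\right) \left(-78\right) + 152 = 5538 + 152 = 5690$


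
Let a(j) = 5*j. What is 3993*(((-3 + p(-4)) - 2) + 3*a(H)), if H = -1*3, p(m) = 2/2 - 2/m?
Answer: -387321/2 ≈ -1.9366e+5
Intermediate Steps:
p(m) = 1 - 2/m (p(m) = 2*(½) - 2/m = 1 - 2/m)
H = -3
3993*(((-3 + p(-4)) - 2) + 3*a(H)) = 3993*(((-3 + (-2 - 4)/(-4)) - 2) + 3*(5*(-3))) = 3993*(((-3 - ¼*(-6)) - 2) + 3*(-15)) = 3993*(((-3 + 3/2) - 2) - 45) = 3993*((-3/2 - 2) - 45) = 3993*(-7/2 - 45) = 3993*(-97/2) = -387321/2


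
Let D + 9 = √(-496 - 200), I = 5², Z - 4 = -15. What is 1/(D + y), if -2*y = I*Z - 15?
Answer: 17/2399 - I*√174/9596 ≈ 0.0070863 - 0.0013746*I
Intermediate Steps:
Z = -11 (Z = 4 - 15 = -11)
I = 25
D = -9 + 2*I*√174 (D = -9 + √(-496 - 200) = -9 + √(-696) = -9 + 2*I*√174 ≈ -9.0 + 26.382*I)
y = 145 (y = -(25*(-11) - 15)/2 = -(-275 - 15)/2 = -½*(-290) = 145)
1/(D + y) = 1/((-9 + 2*I*√174) + 145) = 1/(136 + 2*I*√174)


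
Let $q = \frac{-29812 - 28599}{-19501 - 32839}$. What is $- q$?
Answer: $- \frac{58411}{52340} \approx -1.116$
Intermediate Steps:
$q = \frac{58411}{52340}$ ($q = - \frac{58411}{-52340} = \left(-58411\right) \left(- \frac{1}{52340}\right) = \frac{58411}{52340} \approx 1.116$)
$- q = \left(-1\right) \frac{58411}{52340} = - \frac{58411}{52340}$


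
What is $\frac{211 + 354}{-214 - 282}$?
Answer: $- \frac{565}{496} \approx -1.1391$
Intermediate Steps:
$\frac{211 + 354}{-214 - 282} = \frac{565}{-496} = 565 \left(- \frac{1}{496}\right) = - \frac{565}{496}$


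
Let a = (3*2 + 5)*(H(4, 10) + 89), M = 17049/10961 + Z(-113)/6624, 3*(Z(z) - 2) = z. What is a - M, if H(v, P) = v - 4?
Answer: 212905210267/217816992 ≈ 977.45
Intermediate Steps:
Z(z) = 2 + z/3
M = 337624901/217816992 (M = 17049/10961 + (2 + (⅓)*(-113))/6624 = 17049*(1/10961) + (2 - 113/3)*(1/6624) = 17049/10961 - 107/3*1/6624 = 17049/10961 - 107/19872 = 337624901/217816992 ≈ 1.5500)
H(v, P) = -4 + v
a = 979 (a = (3*2 + 5)*((-4 + 4) + 89) = (6 + 5)*(0 + 89) = 11*89 = 979)
a - M = 979 - 1*337624901/217816992 = 979 - 337624901/217816992 = 212905210267/217816992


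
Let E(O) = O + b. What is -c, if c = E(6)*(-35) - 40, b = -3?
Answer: 145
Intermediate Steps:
E(O) = -3 + O (E(O) = O - 3 = -3 + O)
c = -145 (c = (-3 + 6)*(-35) - 40 = 3*(-35) - 40 = -105 - 40 = -145)
-c = -1*(-145) = 145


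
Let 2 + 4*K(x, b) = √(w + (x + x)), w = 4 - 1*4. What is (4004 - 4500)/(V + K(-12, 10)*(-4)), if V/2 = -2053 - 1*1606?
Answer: 453592/6690485 - 124*I*√6/6690485 ≈ 0.067797 - 4.5398e-5*I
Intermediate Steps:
w = 0 (w = 4 - 4 = 0)
V = -7318 (V = 2*(-2053 - 1*1606) = 2*(-2053 - 1606) = 2*(-3659) = -7318)
K(x, b) = -½ + √2*√x/4 (K(x, b) = -½ + √(0 + (x + x))/4 = -½ + √(0 + 2*x)/4 = -½ + √(2*x)/4 = -½ + (√2*√x)/4 = -½ + √2*√x/4)
(4004 - 4500)/(V + K(-12, 10)*(-4)) = (4004 - 4500)/(-7318 + (-½ + √2*√(-12)/4)*(-4)) = -496/(-7318 + (-½ + √2*(2*I*√3)/4)*(-4)) = -496/(-7318 + (-½ + I*√6/2)*(-4)) = -496/(-7318 + (2 - 2*I*√6)) = -496/(-7316 - 2*I*√6)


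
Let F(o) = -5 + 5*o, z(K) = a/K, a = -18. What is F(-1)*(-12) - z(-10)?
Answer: 591/5 ≈ 118.20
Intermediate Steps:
z(K) = -18/K
F(-1)*(-12) - z(-10) = (-5 + 5*(-1))*(-12) - (-18)/(-10) = (-5 - 5)*(-12) - (-18)*(-1)/10 = -10*(-12) - 1*9/5 = 120 - 9/5 = 591/5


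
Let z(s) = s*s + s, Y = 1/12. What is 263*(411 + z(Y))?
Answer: 15568811/144 ≈ 1.0812e+5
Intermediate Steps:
Y = 1/12 ≈ 0.083333
z(s) = s + s**2 (z(s) = s**2 + s = s + s**2)
263*(411 + z(Y)) = 263*(411 + (1 + 1/12)/12) = 263*(411 + (1/12)*(13/12)) = 263*(411 + 13/144) = 263*(59197/144) = 15568811/144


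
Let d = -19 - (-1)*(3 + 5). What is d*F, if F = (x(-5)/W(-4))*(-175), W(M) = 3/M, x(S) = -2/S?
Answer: -3080/3 ≈ -1026.7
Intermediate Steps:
d = -11 (d = -19 - (-1)*8 = -19 - 1*(-8) = -19 + 8 = -11)
F = 280/3 (F = ((-2/(-5))/((3/(-4))))*(-175) = ((-2*(-1/5))/((3*(-1/4))))*(-175) = (2/(5*(-3/4)))*(-175) = ((2/5)*(-4/3))*(-175) = -8/15*(-175) = 280/3 ≈ 93.333)
d*F = -11*280/3 = -3080/3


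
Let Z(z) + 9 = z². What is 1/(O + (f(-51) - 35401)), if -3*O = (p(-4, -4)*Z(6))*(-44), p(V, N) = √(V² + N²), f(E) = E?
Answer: -8863/312956548 - 99*√2/78239137 ≈ -3.0110e-5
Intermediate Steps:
Z(z) = -9 + z²
p(V, N) = √(N² + V²)
O = 1584*√2 (O = -√((-4)² + (-4)²)*(-9 + 6²)*(-44)/3 = -√(16 + 16)*(-9 + 36)*(-44)/3 = -√32*27*(-44)/3 = -(4*√2)*27*(-44)/3 = -108*√2*(-44)/3 = -(-1584)*√2 = 1584*√2 ≈ 2240.1)
1/(O + (f(-51) - 35401)) = 1/(1584*√2 + (-51 - 35401)) = 1/(1584*√2 - 35452) = 1/(-35452 + 1584*√2)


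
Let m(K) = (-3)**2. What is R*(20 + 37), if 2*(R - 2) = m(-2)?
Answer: 741/2 ≈ 370.50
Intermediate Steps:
m(K) = 9
R = 13/2 (R = 2 + (1/2)*9 = 2 + 9/2 = 13/2 ≈ 6.5000)
R*(20 + 37) = 13*(20 + 37)/2 = (13/2)*57 = 741/2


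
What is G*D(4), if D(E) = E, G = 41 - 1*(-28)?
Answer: 276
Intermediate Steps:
G = 69 (G = 41 + 28 = 69)
G*D(4) = 69*4 = 276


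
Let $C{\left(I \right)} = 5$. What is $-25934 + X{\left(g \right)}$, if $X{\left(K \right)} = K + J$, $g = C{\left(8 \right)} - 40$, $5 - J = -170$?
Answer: $-25794$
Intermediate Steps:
$J = 175$ ($J = 5 - -170 = 5 + 170 = 175$)
$g = -35$ ($g = 5 - 40 = -35$)
$X{\left(K \right)} = 175 + K$ ($X{\left(K \right)} = K + 175 = 175 + K$)
$-25934 + X{\left(g \right)} = -25934 + \left(175 - 35\right) = -25934 + 140 = -25794$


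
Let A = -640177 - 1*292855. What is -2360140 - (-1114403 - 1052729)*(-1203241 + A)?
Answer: -4629587939176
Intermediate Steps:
A = -933032 (A = -640177 - 292855 = -933032)
-2360140 - (-1114403 - 1052729)*(-1203241 + A) = -2360140 - (-1114403 - 1052729)*(-1203241 - 933032) = -2360140 - (-2167132)*(-2136273) = -2360140 - 1*4629585579036 = -2360140 - 4629585579036 = -4629587939176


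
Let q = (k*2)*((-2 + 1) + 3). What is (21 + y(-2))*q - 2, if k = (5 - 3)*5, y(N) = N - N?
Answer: 838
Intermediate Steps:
y(N) = 0
k = 10 (k = 2*5 = 10)
q = 40 (q = (10*2)*((-2 + 1) + 3) = 20*(-1 + 3) = 20*2 = 40)
(21 + y(-2))*q - 2 = (21 + 0)*40 - 2 = 21*40 - 2 = 840 - 2 = 838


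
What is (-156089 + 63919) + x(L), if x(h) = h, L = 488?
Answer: -91682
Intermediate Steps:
(-156089 + 63919) + x(L) = (-156089 + 63919) + 488 = -92170 + 488 = -91682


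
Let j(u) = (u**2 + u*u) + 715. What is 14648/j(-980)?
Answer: 14648/1921515 ≈ 0.0076232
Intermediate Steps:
j(u) = 715 + 2*u**2 (j(u) = (u**2 + u**2) + 715 = 2*u**2 + 715 = 715 + 2*u**2)
14648/j(-980) = 14648/(715 + 2*(-980)**2) = 14648/(715 + 2*960400) = 14648/(715 + 1920800) = 14648/1921515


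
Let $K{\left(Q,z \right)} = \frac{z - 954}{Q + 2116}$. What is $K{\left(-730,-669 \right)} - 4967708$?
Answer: $- \frac{2295081637}{462} \approx -4.9677 \cdot 10^{6}$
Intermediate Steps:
$K{\left(Q,z \right)} = \frac{-954 + z}{2116 + Q}$
$K{\left(-730,-669 \right)} - 4967708 = \frac{-954 - 669}{2116 - 730} - 4967708 = \frac{1}{1386} \left(-1623\right) - 4967708 = - \frac{541}{462} - 4967708 = - \frac{2295081637}{462}$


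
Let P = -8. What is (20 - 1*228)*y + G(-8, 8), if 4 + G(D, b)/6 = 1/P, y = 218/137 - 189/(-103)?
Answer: -41621693/56444 ≈ -737.40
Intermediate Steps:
y = 48347/14111 (y = 218*(1/137) - 189*(-1/103) = 218/137 + 189/103 = 48347/14111 ≈ 3.4262)
G(D, b) = -99/4 (G(D, b) = -24 + 6/(-8) = -24 + 6*(-1/8) = -24 - 3/4 = -99/4)
(20 - 1*228)*y + G(-8, 8) = (20 - 1*228)*(48347/14111) - 99/4 = (20 - 228)*(48347/14111) - 99/4 = -208*48347/14111 - 99/4 = -10056176/14111 - 99/4 = -41621693/56444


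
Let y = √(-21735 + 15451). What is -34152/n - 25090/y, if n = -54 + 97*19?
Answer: -34152/1789 + 12545*I*√1571/1571 ≈ -19.09 + 316.51*I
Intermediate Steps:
y = 2*I*√1571 (y = √(-6284) = 2*I*√1571 ≈ 79.272*I)
n = 1789 (n = -54 + 1843 = 1789)
-34152/n - 25090/y = -34152/1789 - 25090*(-I*√1571/3142) = -34152*1/1789 - (-12545)*I*√1571/1571 = -34152/1789 + 12545*I*√1571/1571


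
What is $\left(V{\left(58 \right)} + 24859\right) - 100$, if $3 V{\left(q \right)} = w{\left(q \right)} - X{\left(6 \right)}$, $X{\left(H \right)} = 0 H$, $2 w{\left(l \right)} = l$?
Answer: $\frac{74306}{3} \approx 24769.0$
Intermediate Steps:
$w{\left(l \right)} = \frac{l}{2}$
$X{\left(H \right)} = 0$
$V{\left(q \right)} = \frac{q}{6}$ ($V{\left(q \right)} = \frac{\frac{q}{2} - 0}{3} = \frac{\frac{q}{2} + 0}{3} = \frac{\frac{1}{2} q}{3} = \frac{q}{6}$)
$\left(V{\left(58 \right)} + 24859\right) - 100 = \left(\frac{1}{6} \cdot 58 + 24859\right) - 100 = \left(\frac{29}{3} + 24859\right) - 100 = \frac{74606}{3} - 100 = \frac{74306}{3}$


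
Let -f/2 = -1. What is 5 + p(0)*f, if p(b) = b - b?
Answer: 5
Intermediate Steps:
f = 2 (f = -2*(-1) = 2)
p(b) = 0
5 + p(0)*f = 5 + 0*2 = 5 + 0 = 5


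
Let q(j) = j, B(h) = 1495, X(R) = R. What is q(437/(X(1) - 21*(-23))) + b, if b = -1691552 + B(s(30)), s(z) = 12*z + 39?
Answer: -817987151/484 ≈ -1.6901e+6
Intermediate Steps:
s(z) = 39 + 12*z
b = -1690057 (b = -1691552 + 1495 = -1690057)
q(437/(X(1) - 21*(-23))) + b = 437/(1 - 21*(-23)) - 1690057 = 437/(1 + 483) - 1690057 = 437/484 - 1690057 = -817987151/484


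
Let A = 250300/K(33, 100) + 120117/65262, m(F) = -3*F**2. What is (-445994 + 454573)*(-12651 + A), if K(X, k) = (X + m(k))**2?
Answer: -2119942032617234831965/19535550770106 ≈ -1.0852e+8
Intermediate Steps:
K(X, k) = (X - 3*k**2)**2
A = 35961311408671/19535550770106 (A = 250300/((33 - 3*100**2)**2) + 120117/65262 = 250300/((33 - 3*10000)**2) + 120117*(1/65262) = 250300/((33 - 30000)**2) + 40039/21754 = 250300/((-29967)**2) + 40039/21754 = 250300/898021089 + 40039/21754 = 35961311408671/19535550770106 ≈ 1.8408)
(-445994 + 454573)*(-12651 + A) = (-445994 + 454573)*(-12651 + 35961311408671/19535550770106) = 8579*(-247108291481202335/19535550770106) = -2119942032617234831965/19535550770106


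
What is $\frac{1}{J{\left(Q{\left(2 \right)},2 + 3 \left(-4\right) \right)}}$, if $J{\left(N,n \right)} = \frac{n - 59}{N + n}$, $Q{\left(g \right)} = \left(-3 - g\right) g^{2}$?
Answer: $\frac{10}{23} \approx 0.43478$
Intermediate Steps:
$Q{\left(g \right)} = g^{2} \left(-3 - g\right)$
$J{\left(N,n \right)} = \frac{-59 + n}{N + n}$
$\frac{1}{J{\left(Q{\left(2 \right)},2 + 3 \left(-4\right) \right)}} = \frac{1}{\frac{1}{2^{2} \left(-3 - 2\right) + \left(2 + 3 \left(-4\right)\right)} \left(-59 + \left(2 + 3 \left(-4\right)\right)\right)} = \frac{1}{\frac{1}{4 \left(-3 - 2\right) + \left(2 - 12\right)} \left(-59 + \left(2 - 12\right)\right)} = \frac{1}{\frac{1}{4 \left(-5\right) - 10} \left(-59 - 10\right)} = \frac{1}{\frac{1}{-20 - 10} \left(-69\right)} = \frac{1}{\frac{1}{-30} \left(-69\right)} = \frac{1}{\left(- \frac{1}{30}\right) \left(-69\right)} = \frac{1}{\frac{23}{10}} = \frac{10}{23}$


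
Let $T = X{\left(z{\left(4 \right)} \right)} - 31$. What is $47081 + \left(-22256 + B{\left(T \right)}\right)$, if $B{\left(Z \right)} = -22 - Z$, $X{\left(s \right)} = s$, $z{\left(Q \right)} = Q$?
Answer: $24830$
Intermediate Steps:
$T = -27$ ($T = 4 - 31 = -27$)
$47081 + \left(-22256 + B{\left(T \right)}\right) = 47081 - 22251 = 24830$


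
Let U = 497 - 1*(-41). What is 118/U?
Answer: 59/269 ≈ 0.21933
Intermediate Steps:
U = 538 (U = 497 + 41 = 538)
118/U = 118/538 = 118*(1/538) = 59/269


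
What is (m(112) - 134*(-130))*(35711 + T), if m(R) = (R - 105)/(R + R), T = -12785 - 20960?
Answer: 547964503/16 ≈ 3.4248e+7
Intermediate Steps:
T = -33745
m(R) = (-105 + R)/(2*R) (m(R) = (-105 + R)/((2*R)) = (-105 + R)*(1/(2*R)) = (-105 + R)/(2*R))
(m(112) - 134*(-130))*(35711 + T) = ((1/2)*(-105 + 112)/112 - 134*(-130))*(35711 - 33745) = ((1/2)*(1/112)*7 + 17420)*1966 = (1/32 + 17420)*1966 = (557441/32)*1966 = 547964503/16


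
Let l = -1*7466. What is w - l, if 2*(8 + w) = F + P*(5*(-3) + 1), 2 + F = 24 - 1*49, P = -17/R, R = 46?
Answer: 171283/23 ≈ 7447.1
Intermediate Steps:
P = -17/46 ≈ -0.36957
l = -7466
F = -27 (F = -2 + (24 - 1*49) = -2 + (24 - 49) = -2 - 25 = -27)
w = -435/23 (w = -8 + (-27 - 17*(5*(-3) + 1)/46)/2 = -8 + (-27 - 17*(-15 + 1)/46)/2 = -8 + (-27 - 17/46*(-14))/2 = -8 + (-27 + 119/23)/2 = -8 + (1/2)*(-502/23) = -8 - 251/23 = -435/23 ≈ -18.913)
w - l = -435/23 - 1*(-7466) = -435/23 + 7466 = 171283/23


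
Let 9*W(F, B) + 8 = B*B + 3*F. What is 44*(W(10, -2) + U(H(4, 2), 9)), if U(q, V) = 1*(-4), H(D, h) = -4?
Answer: -440/9 ≈ -48.889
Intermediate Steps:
U(q, V) = -4
W(F, B) = -8/9 + F/3 + B²/9 (W(F, B) = -8/9 + (B*B + 3*F)/9 = -8/9 + (B² + 3*F)/9 = -8/9 + (F/3 + B²/9) = -8/9 + F/3 + B²/9)
44*(W(10, -2) + U(H(4, 2), 9)) = 44*((-8/9 + (⅓)*10 + (⅑)*(-2)²) - 4) = 44*((-8/9 + 10/3 + (⅑)*4) - 4) = 44*((-8/9 + 10/3 + 4/9) - 4) = 44*(26/9 - 4) = 44*(-10/9) = -440/9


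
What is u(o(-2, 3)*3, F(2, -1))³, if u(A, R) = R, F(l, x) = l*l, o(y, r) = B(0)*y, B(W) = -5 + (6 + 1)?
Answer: 64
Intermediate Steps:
B(W) = 2 (B(W) = -5 + 7 = 2)
o(y, r) = 2*y
F(l, x) = l²
u(o(-2, 3)*3, F(2, -1))³ = (2²)³ = 4³ = 64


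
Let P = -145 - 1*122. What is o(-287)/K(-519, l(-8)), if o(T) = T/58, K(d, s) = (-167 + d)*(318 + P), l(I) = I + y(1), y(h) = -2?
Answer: 41/289884 ≈ 0.00014144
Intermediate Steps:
P = -267 (P = -145 - 122 = -267)
l(I) = -2 + I (l(I) = I - 2 = -2 + I)
K(d, s) = -8517 + 51*d (K(d, s) = (-167 + d)*(318 - 267) = (-167 + d)*51 = -8517 + 51*d)
o(T) = T/58 (o(T) = T*(1/58) = T/58)
o(-287)/K(-519, l(-8)) = ((1/58)*(-287))/(-8517 + 51*(-519)) = -287/(58*(-8517 - 26469)) = -287/58/(-34986) = -287/58*(-1/34986) = 41/289884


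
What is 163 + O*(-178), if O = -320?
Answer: 57123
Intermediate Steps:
163 + O*(-178) = 163 - 320*(-178) = 163 + 56960 = 57123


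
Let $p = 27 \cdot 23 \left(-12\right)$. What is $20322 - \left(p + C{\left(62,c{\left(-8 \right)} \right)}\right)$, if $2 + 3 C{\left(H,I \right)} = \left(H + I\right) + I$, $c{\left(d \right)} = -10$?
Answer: $\frac{83282}{3} \approx 27761.0$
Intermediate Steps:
$C{\left(H,I \right)} = - \frac{2}{3} + \frac{H}{3} + \frac{2 I}{3}$ ($C{\left(H,I \right)} = - \frac{2}{3} + \frac{\left(H + I\right) + I}{3} = - \frac{2}{3} + \frac{H + 2 I}{3} = - \frac{2}{3} + \left(\frac{H}{3} + \frac{2 I}{3}\right) = - \frac{2}{3} + \frac{H}{3} + \frac{2 I}{3}$)
$p = -7452$ ($p = 621 \left(-12\right) = -7452$)
$20322 - \left(p + C{\left(62,c{\left(-8 \right)} \right)}\right) = 20322 - \left(-7452 + \left(- \frac{2}{3} + \frac{1}{3} \cdot 62 + \frac{2}{3} \left(-10\right)\right)\right) = 20322 - \left(-7452 - - \frac{40}{3}\right) = 20322 - \left(-7452 + \frac{40}{3}\right) = 20322 - - \frac{22316}{3} = 20322 + \frac{22316}{3} = \frac{83282}{3}$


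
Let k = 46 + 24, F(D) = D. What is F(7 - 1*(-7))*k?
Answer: 980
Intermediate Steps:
k = 70
F(7 - 1*(-7))*k = (7 - 1*(-7))*70 = (7 + 7)*70 = 14*70 = 980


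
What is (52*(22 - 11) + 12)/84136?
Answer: 73/10517 ≈ 0.0069411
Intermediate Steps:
(52*(22 - 11) + 12)/84136 = (52*11 + 12)*(1/84136) = (572 + 12)*(1/84136) = 584*(1/84136) = 73/10517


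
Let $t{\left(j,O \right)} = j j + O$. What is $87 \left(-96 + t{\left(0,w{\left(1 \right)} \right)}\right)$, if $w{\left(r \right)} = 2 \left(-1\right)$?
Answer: $-8526$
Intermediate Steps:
$w{\left(r \right)} = -2$
$t{\left(j,O \right)} = O + j^{2}$ ($t{\left(j,O \right)} = j^{2} + O = O + j^{2}$)
$87 \left(-96 + t{\left(0,w{\left(1 \right)} \right)}\right) = 87 \left(-96 - \left(2 - 0^{2}\right)\right) = 87 \left(-96 + \left(-2 + 0\right)\right) = 87 \left(-96 - 2\right) = 87 \left(-98\right) = -8526$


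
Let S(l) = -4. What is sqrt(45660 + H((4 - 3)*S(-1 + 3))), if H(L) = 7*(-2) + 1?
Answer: sqrt(45647) ≈ 213.65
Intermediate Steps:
H(L) = -13 (H(L) = -14 + 1 = -13)
sqrt(45660 + H((4 - 3)*S(-1 + 3))) = sqrt(45660 - 13) = sqrt(45647)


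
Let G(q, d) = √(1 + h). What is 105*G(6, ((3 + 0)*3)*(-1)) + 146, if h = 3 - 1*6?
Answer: 146 + 105*I*√2 ≈ 146.0 + 148.49*I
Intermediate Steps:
h = -3 (h = 3 - 6 = -3)
G(q, d) = I*√2 (G(q, d) = √(1 - 3) = √(-2) = I*√2)
105*G(6, ((3 + 0)*3)*(-1)) + 146 = 105*(I*√2) + 146 = 105*I*√2 + 146 = 146 + 105*I*√2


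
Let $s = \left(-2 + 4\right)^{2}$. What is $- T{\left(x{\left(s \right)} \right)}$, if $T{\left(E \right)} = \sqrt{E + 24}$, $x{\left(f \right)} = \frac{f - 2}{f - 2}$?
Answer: $-5$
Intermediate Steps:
$s = 4$ ($s = 2^{2} = 4$)
$x{\left(f \right)} = 1$ ($x{\left(f \right)} = \frac{-2 + f}{-2 + f} = 1$)
$T{\left(E \right)} = \sqrt{24 + E}$
$- T{\left(x{\left(s \right)} \right)} = - \sqrt{24 + 1} = - \sqrt{25} = \left(-1\right) 5 = -5$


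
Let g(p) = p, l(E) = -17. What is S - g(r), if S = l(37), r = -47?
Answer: 30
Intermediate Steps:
S = -17
S - g(r) = -17 - 1*(-47) = -17 + 47 = 30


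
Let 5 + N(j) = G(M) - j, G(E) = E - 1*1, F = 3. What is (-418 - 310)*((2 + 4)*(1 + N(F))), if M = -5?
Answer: 56784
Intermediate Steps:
G(E) = -1 + E (G(E) = E - 1 = -1 + E)
N(j) = -11 - j (N(j) = -5 + ((-1 - 5) - j) = -5 + (-6 - j) = -11 - j)
(-418 - 310)*((2 + 4)*(1 + N(F))) = (-418 - 310)*((2 + 4)*(1 + (-11 - 1*3))) = -4368*(1 + (-11 - 3)) = -4368*(1 - 14) = -4368*(-13) = -728*(-78) = 56784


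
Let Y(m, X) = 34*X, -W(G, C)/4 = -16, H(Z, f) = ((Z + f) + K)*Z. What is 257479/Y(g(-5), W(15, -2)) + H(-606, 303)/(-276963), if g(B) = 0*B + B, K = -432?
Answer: 23447648039/200890496 ≈ 116.72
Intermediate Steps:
H(Z, f) = Z*(-432 + Z + f) (H(Z, f) = ((Z + f) - 432)*Z = (-432 + Z + f)*Z = Z*(-432 + Z + f))
g(B) = B (g(B) = 0 + B = B)
W(G, C) = 64 (W(G, C) = -4*(-16) = 64)
257479/Y(g(-5), W(15, -2)) + H(-606, 303)/(-276963) = 257479/((34*64)) - 606*(-432 - 606 + 303)/(-276963) = 257479/2176 - 606*(-735)*(-1/276963) = 257479*(1/2176) + 445410*(-1/276963) = 257479/2176 - 148470/92321 = 23447648039/200890496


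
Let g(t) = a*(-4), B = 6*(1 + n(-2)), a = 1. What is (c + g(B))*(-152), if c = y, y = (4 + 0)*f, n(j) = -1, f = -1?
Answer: 1216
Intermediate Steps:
B = 0 (B = 6*(1 - 1) = 6*0 = 0)
y = -4 (y = (4 + 0)*(-1) = 4*(-1) = -4)
c = -4
g(t) = -4 (g(t) = 1*(-4) = -4)
(c + g(B))*(-152) = (-4 - 4)*(-152) = -8*(-152) = 1216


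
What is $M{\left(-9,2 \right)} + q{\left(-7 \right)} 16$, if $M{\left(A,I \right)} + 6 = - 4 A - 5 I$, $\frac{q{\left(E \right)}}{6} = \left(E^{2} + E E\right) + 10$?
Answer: $10388$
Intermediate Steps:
$q{\left(E \right)} = 60 + 12 E^{2}$ ($q{\left(E \right)} = 6 \left(\left(E^{2} + E E\right) + 10\right) = 6 \left(\left(E^{2} + E^{2}\right) + 10\right) = 6 \left(2 E^{2} + 10\right) = 6 \left(10 + 2 E^{2}\right) = 60 + 12 E^{2}$)
$M{\left(A,I \right)} = -6 - 5 I - 4 A$ ($M{\left(A,I \right)} = -6 - \left(4 A + 5 I\right) = -6 - 5 I - 4 A$)
$M{\left(-9,2 \right)} + q{\left(-7 \right)} 16 = \left(-6 - 10 - -36\right) + \left(60 + 12 \left(-7\right)^{2}\right) 16 = \left(-6 - 10 + 36\right) + \left(60 + 12 \cdot 49\right) 16 = 20 + \left(60 + 588\right) 16 = 20 + 648 \cdot 16 = 20 + 10368 = 10388$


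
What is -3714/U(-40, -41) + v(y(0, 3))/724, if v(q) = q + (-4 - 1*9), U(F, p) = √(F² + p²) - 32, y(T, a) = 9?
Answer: -21513745/408517 - 3714*√3281/2257 ≈ -146.92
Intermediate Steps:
U(F, p) = -32 + √(F² + p²)
v(q) = -13 + q (v(q) = q + (-4 - 9) = q - 13 = -13 + q)
-3714/U(-40, -41) + v(y(0, 3))/724 = -3714/(-32 + √((-40)² + (-41)²)) + (-13 + 9)/724 = -3714/(-32 + √(1600 + 1681)) - 4*1/724 = -3714/(-32 + √3281) - 1/181 = -1/181 - 3714/(-32 + √3281)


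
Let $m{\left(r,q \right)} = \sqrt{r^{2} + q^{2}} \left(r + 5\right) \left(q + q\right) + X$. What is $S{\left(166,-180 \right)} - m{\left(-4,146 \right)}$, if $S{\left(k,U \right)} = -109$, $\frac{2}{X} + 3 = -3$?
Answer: $- \frac{326}{3} - 584 \sqrt{5333} \approx -42757.0$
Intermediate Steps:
$X = - \frac{1}{3}$ ($X = \frac{2}{-3 - 3} = \frac{2}{-6} = 2 \left(- \frac{1}{6}\right) = - \frac{1}{3} \approx -0.33333$)
$m{\left(r,q \right)} = - \frac{1}{3} + 2 q \sqrt{q^{2} + r^{2}} \left(5 + r\right)$ ($m{\left(r,q \right)} = \sqrt{r^{2} + q^{2}} \left(r + 5\right) \left(q + q\right) - \frac{1}{3} = \sqrt{q^{2} + r^{2}} \left(5 + r\right) 2 q - \frac{1}{3} = \sqrt{q^{2} + r^{2}} \cdot 2 q \left(5 + r\right) - \frac{1}{3} = 2 q \sqrt{q^{2} + r^{2}} \left(5 + r\right) - \frac{1}{3} = - \frac{1}{3} + 2 q \sqrt{q^{2} + r^{2}} \left(5 + r\right)$)
$S{\left(166,-180 \right)} - m{\left(-4,146 \right)} = -109 - \left(- \frac{1}{3} + 10 \cdot 146 \sqrt{146^{2} + \left(-4\right)^{2}} + 2 \cdot 146 \left(-4\right) \sqrt{146^{2} + \left(-4\right)^{2}}\right) = -109 - \left(- \frac{1}{3} + 10 \cdot 146 \sqrt{21316 + 16} + 2 \cdot 146 \left(-4\right) \sqrt{21316 + 16}\right) = -109 - \left(- \frac{1}{3} + 10 \cdot 146 \sqrt{21332} + 2 \cdot 146 \left(-4\right) \sqrt{21332}\right) = -109 - \left(- \frac{1}{3} + 10 \cdot 146 \cdot 2 \sqrt{5333} + 2 \cdot 146 \left(-4\right) 2 \sqrt{5333}\right) = -109 - \left(- \frac{1}{3} + 2920 \sqrt{5333} - 2336 \sqrt{5333}\right) = -109 - \left(- \frac{1}{3} + 584 \sqrt{5333}\right) = -109 + \left(\frac{1}{3} - 584 \sqrt{5333}\right) = - \frac{326}{3} - 584 \sqrt{5333}$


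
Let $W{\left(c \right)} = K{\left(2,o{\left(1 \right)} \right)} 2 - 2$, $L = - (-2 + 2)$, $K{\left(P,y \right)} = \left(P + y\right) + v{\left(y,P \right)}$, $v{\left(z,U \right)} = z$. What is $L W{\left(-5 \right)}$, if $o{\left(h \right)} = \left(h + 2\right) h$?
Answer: $0$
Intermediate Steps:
$o{\left(h \right)} = h \left(2 + h\right)$ ($o{\left(h \right)} = \left(2 + h\right) h = h \left(2 + h\right)$)
$K{\left(P,y \right)} = P + 2 y$ ($K{\left(P,y \right)} = \left(P + y\right) + y = P + 2 y$)
$L = 0$ ($L = \left(-1\right) 0 = 0$)
$W{\left(c \right)} = 14$ ($W{\left(c \right)} = \left(2 + 2 \cdot 1 \left(2 + 1\right)\right) 2 - 2 = \left(2 + 2 \cdot 1 \cdot 3\right) 2 - 2 = \left(2 + 2 \cdot 3\right) 2 - 2 = \left(2 + 6\right) 2 - 2 = 8 \cdot 2 - 2 = 16 - 2 = 14$)
$L W{\left(-5 \right)} = 0 \cdot 14 = 0$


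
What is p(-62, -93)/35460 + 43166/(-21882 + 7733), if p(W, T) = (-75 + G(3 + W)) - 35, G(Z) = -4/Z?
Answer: -15066847609/4933614810 ≈ -3.0539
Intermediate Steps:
p(W, T) = -110 - 4/(3 + W) (p(W, T) = (-75 - 4/(3 + W)) - 35 = -110 - 4/(3 + W))
p(-62, -93)/35460 + 43166/(-21882 + 7733) = (2*(-167 - 55*(-62))/(3 - 62))/35460 + 43166/(-21882 + 7733) = (2*(-167 + 3410)/(-59))*(1/35460) + 43166/(-14149) = (2*(-1/59)*3243)*(1/35460) + 43166*(-1/14149) = -6486/59*1/35460 - 43166/14149 = -1081/348690 - 43166/14149 = -15066847609/4933614810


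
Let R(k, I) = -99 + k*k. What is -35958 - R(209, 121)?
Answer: -79540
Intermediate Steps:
R(k, I) = -99 + k²
-35958 - R(209, 121) = -35958 - (-99 + 209²) = -35958 - (-99 + 43681) = -35958 - 1*43582 = -35958 - 43582 = -79540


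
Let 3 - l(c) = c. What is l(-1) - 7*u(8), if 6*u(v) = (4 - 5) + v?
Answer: -25/6 ≈ -4.1667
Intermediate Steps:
u(v) = -⅙ + v/6 (u(v) = ((4 - 5) + v)/6 = (-1 + v)/6 = -⅙ + v/6)
l(c) = 3 - c
l(-1) - 7*u(8) = (3 - 1*(-1)) - 7*(-⅙ + (⅙)*8) = (3 + 1) - 7*(-⅙ + 4/3) = 4 - 7*7/6 = 4 - 49/6 = -25/6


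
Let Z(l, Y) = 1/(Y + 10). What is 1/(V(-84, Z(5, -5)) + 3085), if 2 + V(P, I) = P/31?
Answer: 31/95489 ≈ 0.00032464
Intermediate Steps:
Z(l, Y) = 1/(10 + Y)
V(P, I) = -2 + P/31
1/(V(-84, Z(5, -5)) + 3085) = 1/((-2 + (1/31)*(-84)) + 3085) = 1/((-2 - 84/31) + 3085) = 1/(-146/31 + 3085) = 1/(95489/31) = 31/95489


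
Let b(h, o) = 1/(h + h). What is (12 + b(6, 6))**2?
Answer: 21025/144 ≈ 146.01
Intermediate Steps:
b(h, o) = 1/(2*h)
(12 + b(6, 6))**2 = (12 + (1/2)/6)**2 = (12 + (1/2)*(1/6))**2 = (12 + 1/12)**2 = (145/12)**2 = 21025/144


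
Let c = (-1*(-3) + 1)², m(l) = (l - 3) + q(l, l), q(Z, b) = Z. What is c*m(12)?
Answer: 336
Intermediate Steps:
m(l) = -3 + 2*l (m(l) = (l - 3) + l = (-3 + l) + l = -3 + 2*l)
c = 16 (c = (3 + 1)² = 4² = 16)
c*m(12) = 16*(-3 + 2*12) = 16*(-3 + 24) = 16*21 = 336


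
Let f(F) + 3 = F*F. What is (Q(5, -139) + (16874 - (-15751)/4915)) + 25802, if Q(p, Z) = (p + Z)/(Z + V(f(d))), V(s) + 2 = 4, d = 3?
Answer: 28738914477/673355 ≈ 42680.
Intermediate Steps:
f(F) = -3 + F**2 (f(F) = -3 + F*F = -3 + F**2)
V(s) = 2 (V(s) = -2 + 4 = 2)
Q(p, Z) = (Z + p)/(2 + Z) (Q(p, Z) = (p + Z)/(Z + 2) = (Z + p)/(2 + Z))
(Q(5, -139) + (16874 - (-15751)/4915)) + 25802 = ((-139 + 5)/(2 - 139) + (16874 - (-15751)/4915)) + 25802 = (-134/(-137) + (16874 - (-15751)/4915)) + 25802 = (-1/137*(-134) + (16874 - 1*(-15751/4915))) + 25802 = (134/137 + (16874 + 15751/4915)) + 25802 = (134/137 + 82951461/4915) + 25802 = 11365008767/673355 + 25802 = 28738914477/673355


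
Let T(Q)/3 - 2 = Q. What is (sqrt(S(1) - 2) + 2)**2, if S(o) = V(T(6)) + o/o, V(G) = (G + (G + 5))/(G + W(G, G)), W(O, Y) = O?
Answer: (24 + sqrt(15))**2/144 ≈ 5.3952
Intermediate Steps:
T(Q) = 6 + 3*Q
V(G) = (5 + 2*G)/(2*G) (V(G) = (G + (G + 5))/(G + G) = (G + (5 + G))/((2*G)) = (5 + 2*G)*(1/(2*G)) = (5 + 2*G)/(2*G))
S(o) = 101/48 (S(o) = (5/2 + (6 + 3*6))/(6 + 3*6) + o/o = (5/2 + (6 + 18))/(6 + 18) + 1 = (5/2 + 24)/24 + 1 = (1/24)*(53/2) + 1 = 53/48 + 1 = 101/48)
(sqrt(S(1) - 2) + 2)**2 = (sqrt(101/48 - 2) + 2)**2 = (sqrt(5/48) + 2)**2 = (sqrt(15)/12 + 2)**2 = (2 + sqrt(15)/12)**2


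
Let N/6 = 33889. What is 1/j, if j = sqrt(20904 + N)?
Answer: sqrt(224238)/224238 ≈ 0.0021118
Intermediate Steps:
N = 203334 (N = 6*33889 = 203334)
j = sqrt(224238) (j = sqrt(20904 + 203334) = sqrt(224238) ≈ 473.54)
1/j = 1/(sqrt(224238)) = sqrt(224238)/224238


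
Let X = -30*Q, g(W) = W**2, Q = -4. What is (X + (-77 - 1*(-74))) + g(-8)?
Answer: 181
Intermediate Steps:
X = 120 (X = -30*(-4) = 120)
(X + (-77 - 1*(-74))) + g(-8) = (120 + (-77 - 1*(-74))) + (-8)**2 = (120 + (-77 + 74)) + 64 = (120 - 3) + 64 = 117 + 64 = 181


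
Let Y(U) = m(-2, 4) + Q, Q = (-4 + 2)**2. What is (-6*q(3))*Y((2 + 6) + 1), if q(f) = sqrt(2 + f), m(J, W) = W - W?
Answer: -24*sqrt(5) ≈ -53.666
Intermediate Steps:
Q = 4 (Q = (-2)**2 = 4)
m(J, W) = 0
Y(U) = 4 (Y(U) = 0 + 4 = 4)
(-6*q(3))*Y((2 + 6) + 1) = -6*sqrt(2 + 3)*4 = -6*sqrt(5)*4 = -24*sqrt(5)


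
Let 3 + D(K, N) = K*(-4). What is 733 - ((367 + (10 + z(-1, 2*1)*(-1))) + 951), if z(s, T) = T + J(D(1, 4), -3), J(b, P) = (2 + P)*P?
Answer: -590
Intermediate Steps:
D(K, N) = -3 - 4*K (D(K, N) = -3 + K*(-4) = -3 - 4*K)
J(b, P) = P*(2 + P)
z(s, T) = 3 + T (z(s, T) = T - 3*(2 - 3) = T - 3*(-1) = T + 3 = 3 + T)
733 - ((367 + (10 + z(-1, 2*1)*(-1))) + 951) = 733 - ((367 + (10 + (3 + 2*1)*(-1))) + 951) = 733 - ((367 + (10 + (3 + 2)*(-1))) + 951) = 733 - ((367 + (10 + 5*(-1))) + 951) = 733 - ((367 + (10 - 5)) + 951) = 733 - ((367 + 5) + 951) = 733 - (372 + 951) = 733 - 1*1323 = 733 - 1323 = -590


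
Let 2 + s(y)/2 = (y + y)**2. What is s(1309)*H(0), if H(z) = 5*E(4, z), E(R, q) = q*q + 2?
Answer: 137078440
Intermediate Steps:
E(R, q) = 2 + q**2 (E(R, q) = q**2 + 2 = 2 + q**2)
H(z) = 10 + 5*z**2 (H(z) = 5*(2 + z**2) = 10 + 5*z**2)
s(y) = -4 + 8*y**2 (s(y) = -4 + 2*(y + y)**2 = -4 + 2*(2*y)**2 = -4 + 2*(4*y**2) = -4 + 8*y**2)
s(1309)*H(0) = (-4 + 8*1309**2)*(10 + 5*0**2) = (-4 + 8*1713481)*(10 + 5*0) = (-4 + 13707848)*(10 + 0) = 13707844*10 = 137078440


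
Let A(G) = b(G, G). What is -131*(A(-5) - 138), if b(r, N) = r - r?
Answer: 18078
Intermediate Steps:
b(r, N) = 0
A(G) = 0
-131*(A(-5) - 138) = -131*(0 - 138) = -131*(-138) = 18078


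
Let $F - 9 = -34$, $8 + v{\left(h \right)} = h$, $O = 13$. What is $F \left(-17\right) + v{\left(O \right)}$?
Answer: $430$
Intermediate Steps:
$v{\left(h \right)} = -8 + h$
$F = -25$ ($F = 9 - 34 = -25$)
$F \left(-17\right) + v{\left(O \right)} = \left(-25\right) \left(-17\right) + \left(-8 + 13\right) = 425 + 5 = 430$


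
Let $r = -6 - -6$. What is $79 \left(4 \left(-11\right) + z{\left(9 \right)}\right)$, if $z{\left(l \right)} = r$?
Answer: $-3476$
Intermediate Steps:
$r = 0$ ($r = -6 + 6 = 0$)
$z{\left(l \right)} = 0$
$79 \left(4 \left(-11\right) + z{\left(9 \right)}\right) = 79 \left(4 \left(-11\right) + 0\right) = 79 \left(-44 + 0\right) = 79 \left(-44\right) = -3476$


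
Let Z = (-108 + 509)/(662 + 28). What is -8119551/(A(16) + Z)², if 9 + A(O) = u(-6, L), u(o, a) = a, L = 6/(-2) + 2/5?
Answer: -3865718231100/57805609 ≈ -66875.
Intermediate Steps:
L = -13/5 (L = 6*(-½) + 2*(⅕) = -3 + ⅖ = -13/5 ≈ -2.6000)
Z = 401/690 ≈ 0.58116
A(O) = -58/5 (A(O) = -9 - 13/5 = -58/5)
-8119551/(A(16) + Z)² = -8119551/(-58/5 + 401/690)² = -8119551/((-7603/690)²) = -8119551/57805609/476100 = -8119551*476100/57805609 = -3865718231100/57805609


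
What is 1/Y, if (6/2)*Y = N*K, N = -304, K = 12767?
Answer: -3/3881168 ≈ -7.7296e-7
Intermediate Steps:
Y = -3881168/3 (Y = (-304*12767)/3 = (1/3)*(-3881168) = -3881168/3 ≈ -1.2937e+6)
1/Y = 1/(-3881168/3) = -3/3881168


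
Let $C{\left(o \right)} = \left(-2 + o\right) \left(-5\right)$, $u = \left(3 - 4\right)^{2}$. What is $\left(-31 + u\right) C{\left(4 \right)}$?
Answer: $300$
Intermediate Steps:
$u = 1$ ($u = \left(-1\right)^{2} = 1$)
$C{\left(o \right)} = 10 - 5 o$
$\left(-31 + u\right) C{\left(4 \right)} = \left(-31 + 1\right) \left(10 - 20\right) = - 30 \left(10 - 20\right) = \left(-30\right) \left(-10\right) = 300$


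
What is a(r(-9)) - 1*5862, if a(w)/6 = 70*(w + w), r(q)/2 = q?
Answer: -20982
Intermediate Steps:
r(q) = 2*q
a(w) = 840*w (a(w) = 6*(70*(w + w)) = 6*(70*(2*w)) = 6*(140*w) = 840*w)
a(r(-9)) - 1*5862 = 840*(2*(-9)) - 1*5862 = 840*(-18) - 5862 = -15120 - 5862 = -20982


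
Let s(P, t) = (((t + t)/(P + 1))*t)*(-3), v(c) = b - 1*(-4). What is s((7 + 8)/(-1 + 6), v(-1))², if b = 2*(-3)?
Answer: 36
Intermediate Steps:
b = -6
v(c) = -2 (v(c) = -6 - 1*(-4) = -6 + 4 = -2)
s(P, t) = -6*t²/(1 + P) (s(P, t) = (((2*t)/(1 + P))*t)*(-3) = ((2*t/(1 + P))*t)*(-3) = (2*t²/(1 + P))*(-3) = -6*t²/(1 + P))
s((7 + 8)/(-1 + 6), v(-1))² = (-6*(-2)²/(1 + (7 + 8)/(-1 + 6)))² = (-6*4/(1 + 15/5))² = (-6*4/(1 + 15*(⅕)))² = (-6*4/(1 + 3))² = (-6*4/4)² = (-6*4*¼)² = (-6)² = 36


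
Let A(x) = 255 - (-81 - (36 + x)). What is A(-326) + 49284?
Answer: 49330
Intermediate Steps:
A(x) = 372 + x (A(x) = 255 - (-81 + (-36 - x)) = 255 - (-117 - x) = 255 + (117 + x) = 372 + x)
A(-326) + 49284 = (372 - 326) + 49284 = 46 + 49284 = 49330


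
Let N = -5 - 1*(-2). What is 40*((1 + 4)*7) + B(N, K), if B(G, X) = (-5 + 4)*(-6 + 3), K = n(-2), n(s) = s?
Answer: 1403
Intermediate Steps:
K = -2
N = -3 (N = -5 + 2 = -3)
B(G, X) = 3 (B(G, X) = -1*(-3) = 3)
40*((1 + 4)*7) + B(N, K) = 40*((1 + 4)*7) + 3 = 40*(5*7) + 3 = 40*35 + 3 = 1400 + 3 = 1403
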